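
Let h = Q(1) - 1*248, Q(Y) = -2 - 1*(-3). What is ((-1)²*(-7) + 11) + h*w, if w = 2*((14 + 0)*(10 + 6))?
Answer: -110652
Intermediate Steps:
Q(Y) = 1 (Q(Y) = -2 + 3 = 1)
w = 448 (w = 2*(14*16) = 2*224 = 448)
h = -247 (h = 1 - 1*248 = 1 - 248 = -247)
((-1)²*(-7) + 11) + h*w = ((-1)²*(-7) + 11) - 247*448 = (1*(-7) + 11) - 110656 = (-7 + 11) - 110656 = 4 - 110656 = -110652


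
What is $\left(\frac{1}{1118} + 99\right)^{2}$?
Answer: $\frac{12250726489}{1249924} \approx 9801.2$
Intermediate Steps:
$\left(\frac{1}{1118} + 99\right)^{2} = \left(\frac{110683}{1118}\right)^{2} = \frac{12250726489}{1249924}$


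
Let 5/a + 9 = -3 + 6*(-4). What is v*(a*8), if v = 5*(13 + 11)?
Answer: -400/3 ≈ -133.33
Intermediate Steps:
a = -5/36 (a = 5/(-9 + (-3 + 6*(-4))) = 5/(-9 + (-3 - 24)) = 5/(-9 - 27) = 5/(-36) = 5*(-1/36) = -5/36 ≈ -0.13889)
v = 120 (v = 5*24 = 120)
v*(a*8) = 120*(-5/36*8) = 120*(-10/9) = -400/3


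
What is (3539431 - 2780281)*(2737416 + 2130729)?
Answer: 3695652276750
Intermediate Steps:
(3539431 - 2780281)*(2737416 + 2130729) = 759150*4868145 = 3695652276750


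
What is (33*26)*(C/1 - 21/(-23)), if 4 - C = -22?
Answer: 531102/23 ≈ 23091.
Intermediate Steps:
C = 26 (C = 4 - 1*(-22) = 4 + 22 = 26)
(33*26)*(C/1 - 21/(-23)) = (33*26)*(26/1 - 21/(-23)) = 858*(26*1 - 21*(-1/23)) = 858*(26 + 21/23) = 858*(619/23) = 531102/23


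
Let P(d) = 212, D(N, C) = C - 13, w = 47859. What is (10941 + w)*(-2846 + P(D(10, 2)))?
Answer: -154879200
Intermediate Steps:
D(N, C) = -13 + C
(10941 + w)*(-2846 + P(D(10, 2))) = (10941 + 47859)*(-2846 + 212) = 58800*(-2634) = -154879200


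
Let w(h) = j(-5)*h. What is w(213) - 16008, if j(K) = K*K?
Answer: -10683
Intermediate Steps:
j(K) = K²
w(h) = 25*h (w(h) = (-5)²*h = 25*h)
w(213) - 16008 = 25*213 - 16008 = 5325 - 16008 = -10683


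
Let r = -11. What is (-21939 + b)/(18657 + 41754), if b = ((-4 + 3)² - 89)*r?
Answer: -20971/60411 ≈ -0.34714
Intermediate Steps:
b = 968 (b = ((-4 + 3)² - 89)*(-11) = ((-1)² - 89)*(-11) = (1 - 89)*(-11) = -88*(-11) = 968)
(-21939 + b)/(18657 + 41754) = (-21939 + 968)/(18657 + 41754) = -20971/60411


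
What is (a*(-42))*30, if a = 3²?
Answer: -11340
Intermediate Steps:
a = 9
(a*(-42))*30 = (9*(-42))*30 = -378*30 = -11340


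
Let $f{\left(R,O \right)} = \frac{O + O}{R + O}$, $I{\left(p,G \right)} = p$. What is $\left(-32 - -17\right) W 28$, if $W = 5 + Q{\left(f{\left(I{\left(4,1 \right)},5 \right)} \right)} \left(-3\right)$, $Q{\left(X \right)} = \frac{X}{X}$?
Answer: $-840$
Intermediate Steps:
$f{\left(R,O \right)} = \frac{2 O}{O + R}$
$Q{\left(X \right)} = 1$
$W = 2$ ($W = 5 + 1 \left(-3\right) = 5 - 3 = 2$)
$\left(-32 - -17\right) W 28 = \left(-32 - -17\right) 2 \cdot 28 = \left(-32 + 17\right) 2 \cdot 28 = \left(-15\right) 2 \cdot 28 = \left(-30\right) 28 = -840$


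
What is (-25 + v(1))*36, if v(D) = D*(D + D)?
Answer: -828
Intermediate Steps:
v(D) = 2*D² (v(D) = D*(2*D) = 2*D²)
(-25 + v(1))*36 = (-25 + 2*1²)*36 = (-25 + 2*1)*36 = (-25 + 2)*36 = -23*36 = -828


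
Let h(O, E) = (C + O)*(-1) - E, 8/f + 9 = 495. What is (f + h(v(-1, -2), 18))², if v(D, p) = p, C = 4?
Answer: 23580736/59049 ≈ 399.34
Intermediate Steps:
f = 4/243 (f = 8/(-9 + 495) = 8/486 = 8*(1/486) = 4/243 ≈ 0.016461)
h(O, E) = -4 - E - O (h(O, E) = (4 + O)*(-1) - E = (-4 - O) - E = -4 - E - O)
(f + h(v(-1, -2), 18))² = (4/243 + (-4 - 1*18 - 1*(-2)))² = (4/243 + (-4 - 18 + 2))² = (4/243 - 20)² = (-4856/243)² = 23580736/59049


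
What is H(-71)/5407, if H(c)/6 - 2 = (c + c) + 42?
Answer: -588/5407 ≈ -0.10875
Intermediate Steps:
H(c) = 264 + 12*c (H(c) = 12 + 6*((c + c) + 42) = 12 + 6*(2*c + 42) = 12 + 6*(42 + 2*c) = 12 + (252 + 12*c) = 264 + 12*c)
H(-71)/5407 = (264 + 12*(-71))/5407 = (264 - 852)*(1/5407) = -588*1/5407 = -588/5407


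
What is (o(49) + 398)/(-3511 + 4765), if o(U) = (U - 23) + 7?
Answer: 431/1254 ≈ 0.34370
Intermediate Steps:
o(U) = -16 + U (o(U) = (-23 + U) + 7 = -16 + U)
(o(49) + 398)/(-3511 + 4765) = ((-16 + 49) + 398)/(-3511 + 4765) = (33 + 398)/1254 = 431*(1/1254) = 431/1254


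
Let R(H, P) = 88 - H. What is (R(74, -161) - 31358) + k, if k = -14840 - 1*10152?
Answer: -56336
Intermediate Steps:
k = -24992 (k = -14840 - 10152 = -24992)
(R(74, -161) - 31358) + k = ((88 - 1*74) - 31358) - 24992 = ((88 - 74) - 31358) - 24992 = (14 - 31358) - 24992 = -31344 - 24992 = -56336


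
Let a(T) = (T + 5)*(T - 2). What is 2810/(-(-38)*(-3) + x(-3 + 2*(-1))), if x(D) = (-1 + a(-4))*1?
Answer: -2810/121 ≈ -23.223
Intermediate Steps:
a(T) = (-2 + T)*(5 + T) (a(T) = (5 + T)*(-2 + T) = (-2 + T)*(5 + T))
x(D) = -7 (x(D) = (-1 + (-10 + (-4)² + 3*(-4)))*1 = (-1 + (-10 + 16 - 12))*1 = (-1 - 6)*1 = -7*1 = -7)
2810/(-(-38)*(-3) + x(-3 + 2*(-1))) = 2810/(-(-38)*(-3) - 7) = 2810/(-38*3 - 7) = 2810/(-114 - 7) = 2810/(-121) = 2810*(-1/121) = -2810/121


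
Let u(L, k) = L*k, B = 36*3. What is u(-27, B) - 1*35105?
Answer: -38021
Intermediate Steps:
B = 108
u(-27, B) - 1*35105 = -27*108 - 1*35105 = -2916 - 35105 = -38021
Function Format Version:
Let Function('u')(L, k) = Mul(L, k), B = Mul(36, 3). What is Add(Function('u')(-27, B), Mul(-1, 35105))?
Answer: -38021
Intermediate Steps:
B = 108
Add(Function('u')(-27, B), Mul(-1, 35105)) = Add(Mul(-27, 108), Mul(-1, 35105)) = Add(-2916, -35105) = -38021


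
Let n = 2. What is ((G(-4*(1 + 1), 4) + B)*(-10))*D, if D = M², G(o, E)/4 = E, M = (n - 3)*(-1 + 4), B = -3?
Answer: -1170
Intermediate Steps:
M = -3 (M = (2 - 3)*(-1 + 4) = -1*3 = -3)
G(o, E) = 4*E
D = 9 (D = (-3)² = 9)
((G(-4*(1 + 1), 4) + B)*(-10))*D = ((4*4 - 3)*(-10))*9 = ((16 - 3)*(-10))*9 = (13*(-10))*9 = -130*9 = -1170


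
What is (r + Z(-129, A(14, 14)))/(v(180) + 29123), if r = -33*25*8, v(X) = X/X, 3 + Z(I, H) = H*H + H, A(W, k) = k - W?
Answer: -2201/9708 ≈ -0.22672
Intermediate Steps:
Z(I, H) = -3 + H + H**2 (Z(I, H) = -3 + (H*H + H) = -3 + (H**2 + H) = -3 + (H + H**2) = -3 + H + H**2)
v(X) = 1
r = -6600 (r = -825*8 = -6600)
(r + Z(-129, A(14, 14)))/(v(180) + 29123) = (-6600 + (-3 + (14 - 1*14) + (14 - 1*14)**2))/(1 + 29123) = (-6600 + (-3 + (14 - 14) + (14 - 14)**2))/29124 = (-6600 + (-3 + 0 + 0**2))*(1/29124) = (-6600 + (-3 + 0 + 0))*(1/29124) = (-6600 - 3)*(1/29124) = -6603*1/29124 = -2201/9708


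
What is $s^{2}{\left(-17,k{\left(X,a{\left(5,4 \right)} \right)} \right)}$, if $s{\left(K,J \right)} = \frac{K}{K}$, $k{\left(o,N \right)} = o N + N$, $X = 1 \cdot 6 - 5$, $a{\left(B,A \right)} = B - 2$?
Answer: $1$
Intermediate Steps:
$a{\left(B,A \right)} = -2 + B$
$X = 1$ ($X = 6 - 5 = 1$)
$k{\left(o,N \right)} = N + N o$ ($k{\left(o,N \right)} = N o + N = N + N o$)
$s{\left(K,J \right)} = 1$
$s^{2}{\left(-17,k{\left(X,a{\left(5,4 \right)} \right)} \right)} = 1^{2} = 1$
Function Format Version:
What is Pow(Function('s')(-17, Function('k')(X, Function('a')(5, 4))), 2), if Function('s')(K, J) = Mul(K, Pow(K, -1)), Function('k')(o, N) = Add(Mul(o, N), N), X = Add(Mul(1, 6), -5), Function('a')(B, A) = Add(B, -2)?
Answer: 1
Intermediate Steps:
Function('a')(B, A) = Add(-2, B)
X = 1 (X = Add(6, -5) = 1)
Function('k')(o, N) = Add(N, Mul(N, o)) (Function('k')(o, N) = Add(Mul(N, o), N) = Add(N, Mul(N, o)))
Function('s')(K, J) = 1
Pow(Function('s')(-17, Function('k')(X, Function('a')(5, 4))), 2) = Pow(1, 2) = 1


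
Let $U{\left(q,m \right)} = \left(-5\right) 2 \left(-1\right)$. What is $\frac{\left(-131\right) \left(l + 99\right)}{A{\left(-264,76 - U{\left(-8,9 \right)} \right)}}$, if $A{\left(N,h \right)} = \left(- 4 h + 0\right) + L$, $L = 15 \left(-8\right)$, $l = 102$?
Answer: $\frac{8777}{128} \approx 68.57$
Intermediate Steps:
$L = -120$
$U{\left(q,m \right)} = 10$ ($U{\left(q,m \right)} = \left(-10\right) \left(-1\right) = 10$)
$A{\left(N,h \right)} = -120 - 4 h$ ($A{\left(N,h \right)} = \left(- 4 h + 0\right) - 120 = - 4 h - 120 = -120 - 4 h$)
$\frac{\left(-131\right) \left(l + 99\right)}{A{\left(-264,76 - U{\left(-8,9 \right)} \right)}} = \frac{\left(-131\right) \left(102 + 99\right)}{-120 - 4 \left(76 - 10\right)} = \frac{\left(-131\right) 201}{-120 - 4 \left(76 - 10\right)} = - \frac{26331}{-120 - 264} = - \frac{26331}{-384} = \left(-26331\right) \left(- \frac{1}{384}\right) = \frac{8777}{128}$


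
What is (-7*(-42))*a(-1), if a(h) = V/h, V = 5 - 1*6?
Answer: 294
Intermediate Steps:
V = -1 (V = 5 - 6 = -1)
a(h) = -1/h
(-7*(-42))*a(-1) = (-7*(-42))*(-1/(-1)) = 294*(-1*(-1)) = 294*1 = 294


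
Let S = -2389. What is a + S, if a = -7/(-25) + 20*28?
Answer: -45718/25 ≈ -1828.7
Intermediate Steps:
a = 14007/25 (a = -7*(-1/25) + 560 = 7/25 + 560 = 14007/25 ≈ 560.28)
a + S = 14007/25 - 2389 = -45718/25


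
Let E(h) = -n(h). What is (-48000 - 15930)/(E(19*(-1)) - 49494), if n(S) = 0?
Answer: 10655/8249 ≈ 1.2917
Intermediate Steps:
E(h) = 0 (E(h) = -1*0 = 0)
(-48000 - 15930)/(E(19*(-1)) - 49494) = (-48000 - 15930)/(0 - 49494) = -63930/(-49494) = -63930*(-1/49494) = 10655/8249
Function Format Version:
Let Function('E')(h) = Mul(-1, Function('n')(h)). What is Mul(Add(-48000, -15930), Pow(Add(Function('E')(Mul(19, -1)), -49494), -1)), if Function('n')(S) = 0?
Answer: Rational(10655, 8249) ≈ 1.2917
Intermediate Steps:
Function('E')(h) = 0 (Function('E')(h) = Mul(-1, 0) = 0)
Mul(Add(-48000, -15930), Pow(Add(Function('E')(Mul(19, -1)), -49494), -1)) = Mul(Add(-48000, -15930), Pow(Add(0, -49494), -1)) = Mul(-63930, Pow(-49494, -1)) = Mul(-63930, Rational(-1, 49494)) = Rational(10655, 8249)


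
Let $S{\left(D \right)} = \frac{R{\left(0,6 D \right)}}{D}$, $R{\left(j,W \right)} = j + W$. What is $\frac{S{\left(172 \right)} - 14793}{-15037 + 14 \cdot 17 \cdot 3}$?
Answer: $\frac{14787}{14323} \approx 1.0324$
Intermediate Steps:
$R{\left(j,W \right)} = W + j$
$S{\left(D \right)} = 6$ ($S{\left(D \right)} = \frac{6 D + 0}{D} = \frac{6 D}{D} = 6$)
$\frac{S{\left(172 \right)} - 14793}{-15037 + 14 \cdot 17 \cdot 3} = \frac{6 - 14793}{-15037 + 14 \cdot 17 \cdot 3} = - \frac{14787}{-15037 + 238 \cdot 3} = - \frac{14787}{-15037 + 714} = - \frac{14787}{-14323} = \left(-14787\right) \left(- \frac{1}{14323}\right) = \frac{14787}{14323}$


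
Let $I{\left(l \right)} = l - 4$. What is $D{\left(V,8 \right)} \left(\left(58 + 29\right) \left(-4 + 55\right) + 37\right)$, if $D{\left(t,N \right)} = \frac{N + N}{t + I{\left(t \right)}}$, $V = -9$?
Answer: $- \frac{35792}{11} \approx -3253.8$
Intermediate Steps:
$I{\left(l \right)} = -4 + l$ ($I{\left(l \right)} = l - 4 = -4 + l$)
$D{\left(t,N \right)} = \frac{2 N}{-4 + 2 t}$ ($D{\left(t,N \right)} = \frac{N + N}{t + \left(-4 + t\right)} = \frac{2 N}{-4 + 2 t}$)
$D{\left(V,8 \right)} \left(\left(58 + 29\right) \left(-4 + 55\right) + 37\right) = \frac{8}{-2 - 9} \left(\left(58 + 29\right) \left(-4 + 55\right) + 37\right) = \frac{8}{-11} \left(87 \cdot 51 + 37\right) = 8 \left(- \frac{1}{11}\right) \left(4437 + 37\right) = \left(- \frac{8}{11}\right) 4474 = - \frac{35792}{11}$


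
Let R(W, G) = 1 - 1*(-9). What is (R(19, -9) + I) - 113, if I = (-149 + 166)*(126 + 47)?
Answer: 2838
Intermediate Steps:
R(W, G) = 10 (R(W, G) = 1 + 9 = 10)
I = 2941 (I = 17*173 = 2941)
(R(19, -9) + I) - 113 = (10 + 2941) - 113 = 2951 - 113 = 2838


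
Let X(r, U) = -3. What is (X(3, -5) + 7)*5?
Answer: 20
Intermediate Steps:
(X(3, -5) + 7)*5 = (-3 + 7)*5 = 4*5 = 20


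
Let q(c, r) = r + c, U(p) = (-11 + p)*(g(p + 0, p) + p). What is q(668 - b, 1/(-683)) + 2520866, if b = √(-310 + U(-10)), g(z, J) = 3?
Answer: 1722207721/683 - I*√163 ≈ 2.5215e+6 - 12.767*I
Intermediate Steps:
U(p) = (-11 + p)*(3 + p)
b = I*√163 (b = √(-310 + (-33 + (-10)² - 8*(-10))) = √(-310 + (-33 + 100 + 80)) = √(-310 + 147) = √(-163) = I*√163 ≈ 12.767*I)
q(c, r) = c + r
q(668 - b, 1/(-683)) + 2520866 = ((668 - I*√163) + 1/(-683)) + 2520866 = ((668 - I*√163) - 1/683) + 2520866 = (456243/683 - I*√163) + 2520866 = 1722207721/683 - I*√163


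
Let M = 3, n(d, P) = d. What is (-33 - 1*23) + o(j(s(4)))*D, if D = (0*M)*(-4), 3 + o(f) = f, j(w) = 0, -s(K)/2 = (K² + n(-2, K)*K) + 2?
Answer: -56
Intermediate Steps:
s(K) = -4 - 2*K² + 4*K (s(K) = -2*((K² - 2*K) + 2) = -2*(2 + K² - 2*K) = -4 - 2*K² + 4*K)
o(f) = -3 + f
D = 0 (D = (0*3)*(-4) = 0*(-4) = 0)
(-33 - 1*23) + o(j(s(4)))*D = (-33 - 1*23) + (-3 + 0)*0 = (-33 - 23) - 3*0 = -56 + 0 = -56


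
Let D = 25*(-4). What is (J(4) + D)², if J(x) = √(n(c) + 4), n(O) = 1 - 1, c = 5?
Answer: 9604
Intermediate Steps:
n(O) = 0
D = -100
J(x) = 2 (J(x) = √(0 + 4) = √4 = 2)
(J(4) + D)² = (2 - 100)² = (-98)² = 9604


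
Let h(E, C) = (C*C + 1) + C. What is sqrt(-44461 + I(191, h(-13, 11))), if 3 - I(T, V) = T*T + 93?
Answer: 2*I*sqrt(20258) ≈ 284.66*I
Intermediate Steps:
h(E, C) = 1 + C + C**2 (h(E, C) = (C**2 + 1) + C = (1 + C**2) + C = 1 + C + C**2)
I(T, V) = -90 - T**2 (I(T, V) = 3 - (T*T + 93) = 3 - (T**2 + 93) = 3 - (93 + T**2) = 3 + (-93 - T**2) = -90 - T**2)
sqrt(-44461 + I(191, h(-13, 11))) = sqrt(-44461 + (-90 - 1*191**2)) = sqrt(-44461 + (-90 - 1*36481)) = sqrt(-44461 + (-90 - 36481)) = sqrt(-44461 - 36571) = sqrt(-81032) = 2*I*sqrt(20258)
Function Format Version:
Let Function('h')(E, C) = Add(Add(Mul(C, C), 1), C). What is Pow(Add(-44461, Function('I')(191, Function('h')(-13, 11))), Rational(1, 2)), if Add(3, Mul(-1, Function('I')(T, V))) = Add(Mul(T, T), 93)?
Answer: Mul(2, I, Pow(20258, Rational(1, 2))) ≈ Mul(284.66, I)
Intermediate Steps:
Function('h')(E, C) = Add(1, C, Pow(C, 2)) (Function('h')(E, C) = Add(Add(Pow(C, 2), 1), C) = Add(Add(1, Pow(C, 2)), C) = Add(1, C, Pow(C, 2)))
Function('I')(T, V) = Add(-90, Mul(-1, Pow(T, 2))) (Function('I')(T, V) = Add(3, Mul(-1, Add(Mul(T, T), 93))) = Add(3, Mul(-1, Add(Pow(T, 2), 93))) = Add(3, Mul(-1, Add(93, Pow(T, 2)))) = Add(3, Add(-93, Mul(-1, Pow(T, 2)))) = Add(-90, Mul(-1, Pow(T, 2))))
Pow(Add(-44461, Function('I')(191, Function('h')(-13, 11))), Rational(1, 2)) = Pow(Add(-44461, Add(-90, Mul(-1, Pow(191, 2)))), Rational(1, 2)) = Pow(Add(-44461, Add(-90, Mul(-1, 36481))), Rational(1, 2)) = Pow(Add(-44461, Add(-90, -36481)), Rational(1, 2)) = Pow(Add(-44461, -36571), Rational(1, 2)) = Pow(-81032, Rational(1, 2)) = Mul(2, I, Pow(20258, Rational(1, 2)))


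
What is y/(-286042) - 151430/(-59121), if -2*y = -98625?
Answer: 80799871495/33822178164 ≈ 2.3890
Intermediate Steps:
y = 98625/2 (y = -1/2*(-98625) = 98625/2 ≈ 49313.)
y/(-286042) - 151430/(-59121) = (98625/2)/(-286042) - 151430/(-59121) = (98625/2)*(-1/286042) - 151430*(-1/59121) = -98625/572084 + 151430/59121 = 80799871495/33822178164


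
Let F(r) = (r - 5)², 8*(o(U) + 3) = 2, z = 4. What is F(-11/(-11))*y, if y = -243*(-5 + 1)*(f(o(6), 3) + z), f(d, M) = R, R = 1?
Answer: 77760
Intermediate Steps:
o(U) = -11/4 (o(U) = -3 + (⅛)*2 = -3 + ¼ = -11/4)
f(d, M) = 1
F(r) = (-5 + r)²
y = 4860 (y = -243*(-5 + 1)*(1 + 4) = -(-972)*5 = -243*(-20) = 4860)
F(-11/(-11))*y = (-5 - 11/(-11))²*4860 = (-5 - 11*(-1/11))²*4860 = (-5 + 1)²*4860 = (-4)²*4860 = 16*4860 = 77760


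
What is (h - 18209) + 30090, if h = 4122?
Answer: 16003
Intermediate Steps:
(h - 18209) + 30090 = (4122 - 18209) + 30090 = -14087 + 30090 = 16003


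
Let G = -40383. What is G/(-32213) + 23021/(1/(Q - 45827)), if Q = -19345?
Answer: -48329956685973/32213 ≈ -1.5003e+9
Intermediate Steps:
G/(-32213) + 23021/(1/(Q - 45827)) = -40383/(-32213) + 23021/(1/(-19345 - 45827)) = -40383*(-1/32213) + 23021/(1/(-65172)) = 40383/32213 + 23021/(-1/65172) = 40383/32213 + 23021*(-65172) = 40383/32213 - 1500324612 = -48329956685973/32213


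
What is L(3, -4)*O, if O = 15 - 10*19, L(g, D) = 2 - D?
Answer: -1050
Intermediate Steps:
O = -175 (O = 15 - 190 = -175)
L(3, -4)*O = (2 - 1*(-4))*(-175) = (2 + 4)*(-175) = 6*(-175) = -1050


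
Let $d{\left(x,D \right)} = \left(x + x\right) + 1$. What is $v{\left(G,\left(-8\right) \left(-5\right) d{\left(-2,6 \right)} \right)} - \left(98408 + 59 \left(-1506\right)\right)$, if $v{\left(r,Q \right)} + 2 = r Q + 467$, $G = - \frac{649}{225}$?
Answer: $- \frac{131143}{15} \approx -8742.9$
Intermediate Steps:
$d{\left(x,D \right)} = 1 + 2 x$ ($d{\left(x,D \right)} = 2 x + 1 = 1 + 2 x$)
$G = - \frac{649}{225}$ ($G = \left(-649\right) \frac{1}{225} = - \frac{649}{225} \approx -2.8844$)
$v{\left(r,Q \right)} = 465 + Q r$ ($v{\left(r,Q \right)} = -2 + \left(r Q + 467\right) = -2 + \left(Q r + 467\right) = -2 + \left(467 + Q r\right) = 465 + Q r$)
$v{\left(G,\left(-8\right) \left(-5\right) d{\left(-2,6 \right)} \right)} - \left(98408 + 59 \left(-1506\right)\right) = \left(465 + \left(-8\right) \left(-5\right) \left(1 + 2 \left(-2\right)\right) \left(- \frac{649}{225}\right)\right) - \left(98408 + 59 \left(-1506\right)\right) = \left(465 + 40 \left(1 - 4\right) \left(- \frac{649}{225}\right)\right) - \left(98408 - 88854\right) = \left(465 + 40 \left(-3\right) \left(- \frac{649}{225}\right)\right) - 9554 = \left(465 - - \frac{5192}{15}\right) - 9554 = \left(465 + \frac{5192}{15}\right) - 9554 = \frac{12167}{15} - 9554 = - \frac{131143}{15}$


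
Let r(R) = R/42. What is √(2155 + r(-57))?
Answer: √422114/14 ≈ 46.407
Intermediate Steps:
r(R) = R/42
√(2155 + r(-57)) = √(2155 + (1/42)*(-57)) = √(2155 - 19/14) = √(30151/14) = √422114/14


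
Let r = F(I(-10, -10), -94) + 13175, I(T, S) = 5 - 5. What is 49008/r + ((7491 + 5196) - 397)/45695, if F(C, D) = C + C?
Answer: 480268262/120406325 ≈ 3.9887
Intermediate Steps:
I(T, S) = 0
F(C, D) = 2*C
r = 13175 (r = 2*0 + 13175 = 0 + 13175 = 13175)
49008/r + ((7491 + 5196) - 397)/45695 = 49008/13175 + ((7491 + 5196) - 397)/45695 = 49008*(1/13175) + (12687 - 397)*(1/45695) = 49008/13175 + 12290*(1/45695) = 49008/13175 + 2458/9139 = 480268262/120406325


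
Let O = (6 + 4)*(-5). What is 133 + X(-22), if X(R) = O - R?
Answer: 105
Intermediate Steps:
O = -50 (O = 10*(-5) = -50)
X(R) = -50 - R
133 + X(-22) = 133 + (-50 - 1*(-22)) = 133 + (-50 + 22) = 133 - 28 = 105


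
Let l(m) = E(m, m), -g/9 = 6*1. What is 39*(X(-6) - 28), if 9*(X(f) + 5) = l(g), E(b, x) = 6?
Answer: -1261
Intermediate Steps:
g = -54 ≈ -54.000
l(m) = 6
X(f) = -13/3 (X(f) = -5 + (1/9)*6 = -5 + 2/3 = -13/3)
39*(X(-6) - 28) = 39*(-13/3 - 28) = 39*(-97/3) = -1261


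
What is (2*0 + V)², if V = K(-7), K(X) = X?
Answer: 49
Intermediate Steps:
V = -7
(2*0 + V)² = (2*0 - 7)² = (0 - 7)² = (-7)² = 49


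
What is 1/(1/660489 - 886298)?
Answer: -660489/585390079721 ≈ -1.1283e-6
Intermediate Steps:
1/(1/660489 - 886298) = 1/(-585390079721/660489) = -660489/585390079721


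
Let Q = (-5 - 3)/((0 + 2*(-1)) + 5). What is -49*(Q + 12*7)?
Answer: -11956/3 ≈ -3985.3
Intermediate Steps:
Q = -8/3 (Q = -8/((0 - 2) + 5) = -8/(-2 + 5) = -8/3 ≈ -2.6667)
-49*(Q + 12*7) = -49*(-8/3 + 12*7) = -49*(-8/3 + 84) = -49*244/3 = -11956/3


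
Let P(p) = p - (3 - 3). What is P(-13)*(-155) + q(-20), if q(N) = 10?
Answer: 2025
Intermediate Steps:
P(p) = p (P(p) = p - 1*0 = p + 0 = p)
P(-13)*(-155) + q(-20) = -13*(-155) + 10 = 2015 + 10 = 2025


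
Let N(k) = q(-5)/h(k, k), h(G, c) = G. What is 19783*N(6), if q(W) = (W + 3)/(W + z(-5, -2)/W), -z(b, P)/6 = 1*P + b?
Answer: 98915/201 ≈ 492.11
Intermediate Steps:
z(b, P) = -6*P - 6*b (z(b, P) = -6*(1*P + b) = -6*(P + b) = -6*P - 6*b)
q(W) = (3 + W)/(W + 42/W) (q(W) = (W + 3)/(W + (-6*(-2) - 6*(-5))/W) = (3 + W)/(W + (12 + 30)/W) = (3 + W)/(W + 42/W))
N(k) = 10/(67*k) (N(k) = (-5*(3 - 5)/(42 + (-5)²))/k = (-5*(-2)/(42 + 25))/k = (-5*(-2)/67)/k = (-5*1/67*(-2))/k = 10/(67*k))
19783*N(6) = 19783*((10/67)/6) = 19783*((10/67)*(⅙)) = 19783*(5/201) = 98915/201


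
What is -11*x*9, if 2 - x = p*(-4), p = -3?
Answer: 990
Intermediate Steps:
x = -10 (x = 2 - (-3)*(-4) = 2 - 1*12 = 2 - 12 = -10)
-11*x*9 = -11*(-10)*9 = 110*9 = 990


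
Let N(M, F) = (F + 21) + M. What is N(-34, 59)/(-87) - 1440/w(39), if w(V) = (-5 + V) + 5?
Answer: -42358/1131 ≈ -37.452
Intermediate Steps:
w(V) = V
N(M, F) = 21 + F + M (N(M, F) = (21 + F) + M = 21 + F + M)
N(-34, 59)/(-87) - 1440/w(39) = (21 + 59 - 34)/(-87) - 1440/39 = 46*(-1/87) - 1440*1/39 = -46/87 - 480/13 = -42358/1131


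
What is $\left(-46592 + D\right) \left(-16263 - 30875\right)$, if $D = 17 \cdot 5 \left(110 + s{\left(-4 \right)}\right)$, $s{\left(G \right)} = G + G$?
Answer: $1787567236$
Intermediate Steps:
$s{\left(G \right)} = 2 G$
$D = 8670$ ($D = 17 \cdot 5 \left(110 + 2 \left(-4\right)\right) = 85 \left(110 - 8\right) = 85 \cdot 102 = 8670$)
$\left(-46592 + D\right) \left(-16263 - 30875\right) = \left(-46592 + 8670\right) \left(-16263 - 30875\right) = \left(-37922\right) \left(-47138\right) = 1787567236$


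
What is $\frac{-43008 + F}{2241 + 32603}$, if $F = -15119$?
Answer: $- \frac{58127}{34844} \approx -1.6682$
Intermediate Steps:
$\frac{-43008 + F}{2241 + 32603} = \frac{-43008 - 15119}{2241 + 32603} = - \frac{58127}{34844}$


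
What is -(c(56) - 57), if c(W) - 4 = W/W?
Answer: 52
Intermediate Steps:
c(W) = 5 (c(W) = 4 + W/W = 4 + 1 = 5)
-(c(56) - 57) = -(5 - 57) = -1*(-52) = 52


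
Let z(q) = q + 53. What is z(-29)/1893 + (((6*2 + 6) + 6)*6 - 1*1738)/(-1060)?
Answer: 507147/334430 ≈ 1.5165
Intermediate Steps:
z(q) = 53 + q
z(-29)/1893 + (((6*2 + 6) + 6)*6 - 1*1738)/(-1060) = (53 - 29)/1893 + (((6*2 + 6) + 6)*6 - 1*1738)/(-1060) = 24*(1/1893) + (((12 + 6) + 6)*6 - 1738)*(-1/1060) = 8/631 + ((18 + 6)*6 - 1738)*(-1/1060) = 8/631 + (24*6 - 1738)*(-1/1060) = 8/631 + (144 - 1738)*(-1/1060) = 8/631 - 1594*(-1/1060) = 8/631 + 797/530 = 507147/334430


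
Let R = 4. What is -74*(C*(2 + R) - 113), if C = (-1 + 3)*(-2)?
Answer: 10138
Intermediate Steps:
C = -4 (C = 2*(-2) = -4)
-74*(C*(2 + R) - 113) = -74*(-4*(2 + 4) - 113) = -74*(-4*6 - 113) = -74*(-24 - 113) = -74*(-137) = 10138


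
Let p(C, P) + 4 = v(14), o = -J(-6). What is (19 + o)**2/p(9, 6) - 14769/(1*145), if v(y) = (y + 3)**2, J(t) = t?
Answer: -823708/8265 ≈ -99.662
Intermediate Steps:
o = 6 (o = -1*(-6) = 6)
v(y) = (3 + y)**2
p(C, P) = 285 (p(C, P) = -4 + (3 + 14)**2 = -4 + 17**2 = -4 + 289 = 285)
(19 + o)**2/p(9, 6) - 14769/(1*145) = (19 + 6)**2/285 - 14769/(1*145) = 25**2*(1/285) - 14769/145 = 625*(1/285) - 14769*1/145 = 125/57 - 14769/145 = -823708/8265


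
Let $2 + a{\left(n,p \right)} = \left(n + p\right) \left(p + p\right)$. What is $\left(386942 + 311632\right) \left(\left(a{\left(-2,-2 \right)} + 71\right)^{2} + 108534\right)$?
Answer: $80866227666$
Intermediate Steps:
$a{\left(n,p \right)} = -2 + 2 p \left(n + p\right)$ ($a{\left(n,p \right)} = -2 + \left(n + p\right) \left(p + p\right) = -2 + \left(n + p\right) 2 p = -2 + 2 p \left(n + p\right)$)
$\left(386942 + 311632\right) \left(\left(a{\left(-2,-2 \right)} + 71\right)^{2} + 108534\right) = \left(386942 + 311632\right) \left(\left(\left(-2 + 2 \left(-2\right)^{2} + 2 \left(-2\right) \left(-2\right)\right) + 71\right)^{2} + 108534\right) = 698574 \left(\left(\left(-2 + 2 \cdot 4 + 8\right) + 71\right)^{2} + 108534\right) = 698574 \left(\left(\left(-2 + 8 + 8\right) + 71\right)^{2} + 108534\right) = 698574 \left(\left(14 + 71\right)^{2} + 108534\right) = 698574 \left(85^{2} + 108534\right) = 698574 \left(7225 + 108534\right) = 698574 \cdot 115759 = 80866227666$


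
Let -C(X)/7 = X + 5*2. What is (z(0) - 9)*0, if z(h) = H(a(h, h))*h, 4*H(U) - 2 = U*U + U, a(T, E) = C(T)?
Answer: 0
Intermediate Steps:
C(X) = -70 - 7*X (C(X) = -7*(X + 5*2) = -7*(X + 10) = -7*(10 + X) = -70 - 7*X)
a(T, E) = -70 - 7*T
H(U) = ½ + U/4 + U²/4 (H(U) = ½ + (U*U + U)/4 = ½ + (U² + U)/4 = ½ + (U + U²)/4 = ½ + (U/4 + U²/4) = ½ + U/4 + U²/4)
z(h) = h*(-17 - 7*h/4 + (-70 - 7*h)²/4) (z(h) = (½ + (-70 - 7*h)/4 + (-70 - 7*h)²/4)*h = (½ + (-35/2 - 7*h/4) + (-70 - 7*h)²/4)*h = (-17 - 7*h/4 + (-70 - 7*h)²/4)*h = h*(-17 - 7*h/4 + (-70 - 7*h)²/4))
(z(0) - 9)*0 = ((¼)*0*(4832 + 49*0² + 973*0) - 9)*0 = ((¼)*0*(4832 + 49*0 + 0) - 9)*0 = ((¼)*0*(4832 + 0 + 0) - 9)*0 = ((¼)*0*4832 - 9)*0 = (0 - 9)*0 = -9*0 = 0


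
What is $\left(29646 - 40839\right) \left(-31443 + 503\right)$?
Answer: $346311420$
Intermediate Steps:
$\left(29646 - 40839\right) \left(-31443 + 503\right) = \left(-11193\right) \left(-30940\right) = 346311420$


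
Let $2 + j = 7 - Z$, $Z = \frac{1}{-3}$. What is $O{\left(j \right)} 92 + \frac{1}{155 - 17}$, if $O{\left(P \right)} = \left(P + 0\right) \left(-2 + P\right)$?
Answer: $\frac{677123}{414} \approx 1635.6$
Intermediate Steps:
$Z = - \frac{1}{3} \approx -0.33333$
$j = \frac{16}{3}$ ($j = -2 + \left(7 - - \frac{1}{3}\right) = -2 + \left(7 + \frac{1}{3}\right) = -2 + \frac{22}{3} = \frac{16}{3} \approx 5.3333$)
$O{\left(P \right)} = P \left(-2 + P\right)$
$O{\left(j \right)} 92 + \frac{1}{155 - 17} = \frac{16 \left(-2 + \frac{16}{3}\right)}{3} \cdot 92 + \frac{1}{155 - 17} = \frac{16}{3} \cdot \frac{10}{3} \cdot 92 + \frac{1}{138} = \frac{160}{9} \cdot 92 + \frac{1}{138} = \frac{14720}{9} + \frac{1}{138} = \frac{677123}{414}$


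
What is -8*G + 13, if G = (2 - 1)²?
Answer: 5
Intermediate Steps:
G = 1 (G = 1² = 1)
-8*G + 13 = -8*1 + 13 = -8 + 13 = 5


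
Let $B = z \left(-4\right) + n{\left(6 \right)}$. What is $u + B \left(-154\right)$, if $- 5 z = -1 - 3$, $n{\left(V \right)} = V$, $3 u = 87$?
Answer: $- \frac{2011}{5} \approx -402.2$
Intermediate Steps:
$u = 29$ ($u = \frac{1}{3} \cdot 87 = 29$)
$z = \frac{4}{5}$ ($z = - \frac{-1 - 3}{5} = \left(- \frac{1}{5}\right) \left(-4\right) = \frac{4}{5} \approx 0.8$)
$B = \frac{14}{5}$ ($B = \frac{4}{5} \left(-4\right) + 6 = - \frac{16}{5} + 6 = \frac{14}{5} \approx 2.8$)
$u + B \left(-154\right) = 29 + \frac{14}{5} \left(-154\right) = 29 - \frac{2156}{5} = - \frac{2011}{5}$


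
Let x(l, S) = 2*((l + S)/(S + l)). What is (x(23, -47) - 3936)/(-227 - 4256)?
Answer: 3934/4483 ≈ 0.87754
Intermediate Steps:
x(l, S) = 2 (x(l, S) = 2*((S + l)/(S + l)) = 2*1 = 2)
(x(23, -47) - 3936)/(-227 - 4256) = (2 - 3936)/(-227 - 4256) = -3934/(-4483) = -3934*(-1/4483) = 3934/4483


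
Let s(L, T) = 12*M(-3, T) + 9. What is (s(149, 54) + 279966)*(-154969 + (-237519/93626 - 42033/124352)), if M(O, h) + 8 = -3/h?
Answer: -757465172751313078295/17463870528 ≈ -4.3373e+10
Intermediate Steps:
M(O, h) = -8 - 3/h
s(L, T) = -87 - 36/T (s(L, T) = 12*(-8 - 3/T) + 9 = (-96 - 36/T) + 9 = -87 - 36/T)
(s(149, 54) + 279966)*(-154969 + (-237519/93626 - 42033/124352)) = ((-87 - 36/54) + 279966)*(-154969 + (-237519/93626 - 42033/124352)) = ((-87 - 36*1/54) + 279966)*(-154969 + (-237519*1/93626 - 42033*1/124352)) = ((-87 - ⅔) + 279966)*(-154969 + (-237519/93626 - 42033/124352)) = (-263/3 + 279966)*(-154969 - 16735672173/5821290176) = (839635/3)*(-902136252956717/5821290176) = -757465172751313078295/17463870528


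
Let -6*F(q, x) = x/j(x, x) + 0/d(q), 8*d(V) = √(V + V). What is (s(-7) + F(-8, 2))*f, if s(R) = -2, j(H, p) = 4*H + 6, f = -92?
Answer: 3910/21 ≈ 186.19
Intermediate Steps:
j(H, p) = 6 + 4*H
d(V) = √2*√V/8 (d(V) = √(V + V)/8 = √(2*V)/8 = (√2*√V)/8 = √2*√V/8)
F(q, x) = -x/(6*(6 + 4*x)) (F(q, x) = -(x/(6 + 4*x) + 0/((√2*√q/8)))/6 = -(x/(6 + 4*x) + 0*(4*√2/√q))/6 = -(x/(6 + 4*x) + 0)/6 = -x/(6*(6 + 4*x)))
(s(-7) + F(-8, 2))*f = (-2 - 1*2/(36 + 24*2))*(-92) = (-2 - 1*2/(36 + 48))*(-92) = (-2 - 1*2/84)*(-92) = (-2 - 1*2*1/84)*(-92) = (-2 - 1/42)*(-92) = -85/42*(-92) = 3910/21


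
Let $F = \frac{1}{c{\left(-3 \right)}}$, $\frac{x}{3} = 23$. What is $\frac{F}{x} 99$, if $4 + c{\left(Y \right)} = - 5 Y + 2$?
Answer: $\frac{33}{299} \approx 0.11037$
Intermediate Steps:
$x = 69$ ($x = 3 \cdot 23 = 69$)
$c{\left(Y \right)} = -2 - 5 Y$ ($c{\left(Y \right)} = -4 - \left(-2 + 5 Y\right) = -2 - 5 Y$)
$F = \frac{1}{13}$ ($F = \frac{1}{-2 - -15} = \frac{1}{-2 + 15} = \frac{1}{13} \approx 0.076923$)
$\frac{F}{x} 99 = \frac{1}{13 \cdot 69} \cdot 99 = \frac{1}{13} \cdot \frac{1}{69} \cdot 99 = \frac{1}{897} \cdot 99 = \frac{33}{299}$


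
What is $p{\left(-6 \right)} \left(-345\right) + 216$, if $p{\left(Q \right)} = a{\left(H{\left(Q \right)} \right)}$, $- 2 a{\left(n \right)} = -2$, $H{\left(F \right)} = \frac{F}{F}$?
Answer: $-129$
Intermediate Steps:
$H{\left(F \right)} = 1$
$a{\left(n \right)} = 1$ ($a{\left(n \right)} = \left(- \frac{1}{2}\right) \left(-2\right) = 1$)
$p{\left(Q \right)} = 1$
$p{\left(-6 \right)} \left(-345\right) + 216 = 1 \left(-345\right) + 216 = -345 + 216 = -129$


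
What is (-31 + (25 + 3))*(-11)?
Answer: 33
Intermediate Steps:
(-31 + (25 + 3))*(-11) = (-31 + 28)*(-11) = -3*(-11) = 33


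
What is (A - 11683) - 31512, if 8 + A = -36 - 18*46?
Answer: -44067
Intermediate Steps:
A = -872 (A = -8 + (-36 - 18*46) = -8 + (-36 - 828) = -8 - 864 = -872)
(A - 11683) - 31512 = (-872 - 11683) - 31512 = -12555 - 31512 = -44067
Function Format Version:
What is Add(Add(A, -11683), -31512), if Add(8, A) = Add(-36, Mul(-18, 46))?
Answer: -44067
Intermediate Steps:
A = -872 (A = Add(-8, Add(-36, Mul(-18, 46))) = Add(-8, Add(-36, -828)) = Add(-8, -864) = -872)
Add(Add(A, -11683), -31512) = Add(Add(-872, -11683), -31512) = Add(-12555, -31512) = -44067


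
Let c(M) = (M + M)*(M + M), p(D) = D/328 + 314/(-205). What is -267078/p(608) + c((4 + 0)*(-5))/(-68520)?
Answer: -15631408085/18843 ≈ -8.2956e+5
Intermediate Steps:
p(D) = -314/205 + D/328 (p(D) = D*(1/328) + 314*(-1/205) = D/328 - 314/205 = -314/205 + D/328)
c(M) = 4*M² (c(M) = (2*M)*(2*M) = 4*M²)
-267078/p(608) + c((4 + 0)*(-5))/(-68520) = -267078/(-314/205 + (1/328)*608) + (4*((4 + 0)*(-5))²)/(-68520) = -267078/(-314/205 + 76/41) + (4*(4*(-5))²)*(-1/68520) = -267078/66/205 + (4*(-20)²)*(-1/68520) = -267078*205/66 + (4*400)*(-1/68520) = -9125165/11 + 1600*(-1/68520) = -9125165/11 - 40/1713 = -15631408085/18843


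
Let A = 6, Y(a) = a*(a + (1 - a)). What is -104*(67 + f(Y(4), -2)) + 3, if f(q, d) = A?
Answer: -7589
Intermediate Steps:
Y(a) = a (Y(a) = a*1 = a)
f(q, d) = 6
-104*(67 + f(Y(4), -2)) + 3 = -104*(67 + 6) + 3 = -104*73 + 3 = -7592 + 3 = -7589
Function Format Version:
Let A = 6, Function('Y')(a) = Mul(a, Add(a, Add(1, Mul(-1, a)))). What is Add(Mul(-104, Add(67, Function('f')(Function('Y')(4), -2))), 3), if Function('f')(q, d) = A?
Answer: -7589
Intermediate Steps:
Function('Y')(a) = a (Function('Y')(a) = Mul(a, 1) = a)
Function('f')(q, d) = 6
Add(Mul(-104, Add(67, Function('f')(Function('Y')(4), -2))), 3) = Add(Mul(-104, Add(67, 6)), 3) = Add(Mul(-104, 73), 3) = Add(-7592, 3) = -7589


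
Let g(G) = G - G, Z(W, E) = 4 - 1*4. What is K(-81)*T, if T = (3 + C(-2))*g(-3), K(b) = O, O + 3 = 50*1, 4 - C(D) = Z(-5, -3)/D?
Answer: 0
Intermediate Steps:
Z(W, E) = 0 (Z(W, E) = 4 - 4 = 0)
C(D) = 4 (C(D) = 4 - 0/D = 4 - 1*0 = 4 + 0 = 4)
O = 47 (O = -3 + 50*1 = -3 + 50 = 47)
g(G) = 0
K(b) = 47
T = 0 (T = (3 + 4)*0 = 7*0 = 0)
K(-81)*T = 47*0 = 0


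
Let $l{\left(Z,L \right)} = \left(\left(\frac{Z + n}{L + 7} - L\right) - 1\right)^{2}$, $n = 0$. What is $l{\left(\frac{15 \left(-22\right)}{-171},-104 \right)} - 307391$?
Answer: $- \frac{9072703826702}{30569841} \approx -2.9679 \cdot 10^{5}$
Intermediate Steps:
$l{\left(Z,L \right)} = \left(-1 - L + \frac{Z}{7 + L}\right)^{2}$ ($l{\left(Z,L \right)} = \left(\left(\frac{Z + 0}{L + 7} - L\right) - 1\right)^{2} = \left(\left(\frac{Z}{7 + L} - L\right) - 1\right)^{2} = \left(\left(- L + \frac{Z}{7 + L}\right) - 1\right)^{2} = \left(-1 - L + \frac{Z}{7 + L}\right)^{2}$)
$l{\left(\frac{15 \left(-22\right)}{-171},-104 \right)} - 307391 = \frac{\left(7 + \left(-104\right)^{2} - \frac{15 \left(-22\right)}{-171} + 8 \left(-104\right)\right)^{2}}{\left(7 - 104\right)^{2}} - 307391 = \frac{\left(7 + 10816 - \left(-330\right) \left(- \frac{1}{171}\right) - 832\right)^{2}}{9409} - 307391 = \frac{\left(7 + 10816 - \frac{110}{57} - 832\right)^{2}}{9409} - 307391 = \frac{\left(\frac{569377}{57}\right)^{2}}{9409} - 307391 = \frac{1}{9409} \cdot \frac{324190168129}{3249} - 307391 = \frac{324190168129}{30569841} - 307391 = - \frac{9072703826702}{30569841}$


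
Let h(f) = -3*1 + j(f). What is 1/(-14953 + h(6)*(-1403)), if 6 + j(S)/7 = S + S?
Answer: -1/69670 ≈ -1.4353e-5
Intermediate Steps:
j(S) = -42 + 14*S (j(S) = -42 + 7*(S + S) = -42 + 7*(2*S) = -42 + 14*S)
h(f) = -45 + 14*f (h(f) = -3*1 + (-42 + 14*f) = -3 + (-42 + 14*f) = -45 + 14*f)
1/(-14953 + h(6)*(-1403)) = 1/(-14953 + (-45 + 14*6)*(-1403)) = 1/(-14953 + (-45 + 84)*(-1403)) = 1/(-14953 + 39*(-1403)) = 1/(-14953 - 54717) = 1/(-69670) = -1/69670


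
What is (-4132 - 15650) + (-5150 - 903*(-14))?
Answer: -12290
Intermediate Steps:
(-4132 - 15650) + (-5150 - 903*(-14)) = -19782 + (-5150 + 12642) = -19782 + 7492 = -12290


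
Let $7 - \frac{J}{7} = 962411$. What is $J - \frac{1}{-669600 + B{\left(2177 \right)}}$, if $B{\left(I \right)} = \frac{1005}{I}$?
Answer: $- \frac{9820396752183283}{1457718195} \approx -6.7368 \cdot 10^{6}$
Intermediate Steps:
$J = -6736828$ ($J = 49 - 6736877 = -6736828$)
$J - \frac{1}{-669600 + B{\left(2177 \right)}} = -6736828 - \frac{1}{-669600 + \frac{1005}{2177}} = -6736828 - \frac{1}{- \frac{1457718195}{2177}} = -6736828 - - \frac{2177}{1457718195} = -6736828 + \frac{2177}{1457718195} = - \frac{9820396752183283}{1457718195}$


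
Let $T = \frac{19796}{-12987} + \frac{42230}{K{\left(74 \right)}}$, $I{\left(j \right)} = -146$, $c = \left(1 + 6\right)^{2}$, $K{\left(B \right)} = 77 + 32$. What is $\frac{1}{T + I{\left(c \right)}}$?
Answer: $\frac{1415583}{339608128} \approx 0.0041683$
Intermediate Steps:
$K{\left(B \right)} = 109$
$c = 49$ ($c = 7^{2} = 49$)
$T = \frac{546283246}{1415583}$ ($T = \frac{19796}{-12987} + \frac{42230}{109} = 19796 \left(- \frac{1}{12987}\right) + 42230 \cdot \frac{1}{109} = - \frac{19796}{12987} + \frac{42230}{109} = \frac{546283246}{1415583} \approx 385.91$)
$\frac{1}{T + I{\left(c \right)}} = \frac{1}{\frac{546283246}{1415583} - 146} = \frac{1}{\frac{339608128}{1415583}} = \frac{1415583}{339608128}$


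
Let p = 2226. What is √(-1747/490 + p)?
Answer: √10889930/70 ≈ 47.143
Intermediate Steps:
√(-1747/490 + p) = √(-1747/490 + 2226) = √(1088993/490) = √10889930/70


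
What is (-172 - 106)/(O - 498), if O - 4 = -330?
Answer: 139/412 ≈ 0.33738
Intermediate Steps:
O = -326 (O = 4 - 330 = -326)
(-172 - 106)/(O - 498) = (-172 - 106)/(-326 - 498) = -278/(-824) = -278*(-1/824) = 139/412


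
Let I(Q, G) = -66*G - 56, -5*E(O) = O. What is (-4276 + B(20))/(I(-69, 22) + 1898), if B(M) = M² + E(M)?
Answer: -388/39 ≈ -9.9487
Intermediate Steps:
E(O) = -O/5
B(M) = M² - M/5
I(Q, G) = -56 - 66*G
(-4276 + B(20))/(I(-69, 22) + 1898) = (-4276 + 20*(-⅕ + 20))/((-56 - 66*22) + 1898) = (-4276 + 20*(99/5))/((-56 - 1452) + 1898) = (-4276 + 396)/(-1508 + 1898) = -3880/390 = -3880*1/390 = -388/39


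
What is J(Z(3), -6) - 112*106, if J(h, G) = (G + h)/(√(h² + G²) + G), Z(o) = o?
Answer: -11874 - √5 ≈ -11876.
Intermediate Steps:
J(h, G) = (G + h)/(G + √(G² + h²)) (J(h, G) = (G + h)/(√(G² + h²) + G) = (G + h)/(G + √(G² + h²)))
J(Z(3), -6) - 112*106 = (-6 + 3)/(-6 + √((-6)² + 3²)) - 112*106 = -3/(-6 + √(36 + 9)) - 11872 = -3/(-6 + √45) - 11872 = -3/(-6 + 3*√5) - 11872 = -11872 - 3/(-6 + 3*√5)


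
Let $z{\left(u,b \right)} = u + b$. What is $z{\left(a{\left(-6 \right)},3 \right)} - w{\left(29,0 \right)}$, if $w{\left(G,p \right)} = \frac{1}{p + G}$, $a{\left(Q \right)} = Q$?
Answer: $- \frac{88}{29} \approx -3.0345$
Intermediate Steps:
$z{\left(u,b \right)} = b + u$
$w{\left(G,p \right)} = \frac{1}{G + p}$
$z{\left(a{\left(-6 \right)},3 \right)} - w{\left(29,0 \right)} = \left(3 - 6\right) - \frac{1}{29 + 0} = -3 - \frac{1}{29} = - \frac{88}{29}$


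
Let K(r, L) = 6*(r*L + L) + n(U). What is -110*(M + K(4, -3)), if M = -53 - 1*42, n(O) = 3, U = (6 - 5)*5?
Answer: 20020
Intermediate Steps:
U = 5 (U = 1*5 = 5)
K(r, L) = 3 + 6*L + 6*L*r (K(r, L) = 6*(r*L + L) + 3 = 6*(L*r + L) + 3 = 6*(L + L*r) + 3 = (6*L + 6*L*r) + 3 = 3 + 6*L + 6*L*r)
M = -95 (M = -53 - 42 = -95)
-110*(M + K(4, -3)) = -110*(-95 + (3 + 6*(-3) + 6*(-3)*4)) = -110*(-95 + (3 - 18 - 72)) = -110*(-95 - 87) = -110*(-182) = 20020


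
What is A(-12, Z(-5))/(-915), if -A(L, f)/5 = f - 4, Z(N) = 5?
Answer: 1/183 ≈ 0.0054645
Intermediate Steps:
A(L, f) = 20 - 5*f (A(L, f) = -5*(f - 4) = -5*(-4 + f) = 20 - 5*f)
A(-12, Z(-5))/(-915) = (20 - 5*5)/(-915) = (20 - 25)*(-1/915) = -5*(-1/915) = 1/183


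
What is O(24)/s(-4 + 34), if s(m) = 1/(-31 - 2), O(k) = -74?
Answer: 2442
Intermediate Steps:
s(m) = -1/33 (s(m) = 1/(-33) = -1/33)
O(24)/s(-4 + 34) = -74/(-1/33) = -74*(-33) = 2442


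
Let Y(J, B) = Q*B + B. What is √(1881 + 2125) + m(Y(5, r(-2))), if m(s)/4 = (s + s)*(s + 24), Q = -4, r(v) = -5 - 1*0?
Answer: 4680 + √4006 ≈ 4743.3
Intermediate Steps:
r(v) = -5 (r(v) = -5 + 0 = -5)
Y(J, B) = -3*B (Y(J, B) = -4*B + B = -3*B)
m(s) = 8*s*(24 + s) (m(s) = 4*((s + s)*(s + 24)) = 4*((2*s)*(24 + s)) = 4*(2*s*(24 + s)) = 8*s*(24 + s))
√(1881 + 2125) + m(Y(5, r(-2))) = √(1881 + 2125) + 8*(-3*(-5))*(24 - 3*(-5)) = √4006 + 8*15*(24 + 15) = √4006 + 8*15*39 = √4006 + 4680 = 4680 + √4006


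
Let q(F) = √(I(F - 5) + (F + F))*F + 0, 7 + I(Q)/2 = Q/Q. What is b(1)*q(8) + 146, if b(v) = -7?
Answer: 34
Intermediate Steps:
I(Q) = -12 (I(Q) = -14 + 2*(Q/Q) = -14 + 2*1 = -14 + 2 = -12)
q(F) = F*√(-12 + 2*F) (q(F) = √(-12 + (F + F))*F + 0 = √(-12 + 2*F)*F + 0 = F*√(-12 + 2*F) + 0 = F*√(-12 + 2*F))
b(1)*q(8) + 146 = -56*√(-12 + 2*8) + 146 = -56*√(-12 + 16) + 146 = -56*√4 + 146 = -56*2 + 146 = -7*16 + 146 = -112 + 146 = 34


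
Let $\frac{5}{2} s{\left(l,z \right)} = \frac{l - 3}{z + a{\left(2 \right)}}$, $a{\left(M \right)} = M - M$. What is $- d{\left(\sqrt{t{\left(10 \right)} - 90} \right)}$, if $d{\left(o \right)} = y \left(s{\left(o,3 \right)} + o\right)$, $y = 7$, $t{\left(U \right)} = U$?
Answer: $\frac{14}{5} - \frac{476 i \sqrt{5}}{15} \approx 2.8 - 70.958 i$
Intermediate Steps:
$a{\left(M \right)} = 0$
$s{\left(l,z \right)} = \frac{2 \left(-3 + l\right)}{5 z}$ ($s{\left(l,z \right)} = \frac{2 \frac{l - 3}{z + 0}}{5} = \frac{2 \frac{-3 + l}{z}}{5} = \frac{2 \left(-3 + l\right)}{5 z}$)
$d{\left(o \right)} = - \frac{14}{5} + \frac{119 o}{15}$ ($d{\left(o \right)} = 7 \left(\frac{2 \left(-3 + o\right)}{5 \cdot 3} + o\right) = 7 \left(\frac{2}{5} \cdot \frac{1}{3} \left(-3 + o\right) + o\right) = 7 \left(\left(- \frac{2}{5} + \frac{2 o}{15}\right) + o\right) = 7 \left(- \frac{2}{5} + \frac{17 o}{15}\right) = - \frac{14}{5} + \frac{119 o}{15}$)
$- d{\left(\sqrt{t{\left(10 \right)} - 90} \right)} = - (- \frac{14}{5} + \frac{119 \sqrt{10 - 90}}{15}) = - (- \frac{14}{5} + \frac{119 \sqrt{-80}}{15}) = - (- \frac{14}{5} + \frac{119 \cdot 4 i \sqrt{5}}{15}) = - (- \frac{14}{5} + \frac{476 i \sqrt{5}}{15}) = \frac{14}{5} - \frac{476 i \sqrt{5}}{15}$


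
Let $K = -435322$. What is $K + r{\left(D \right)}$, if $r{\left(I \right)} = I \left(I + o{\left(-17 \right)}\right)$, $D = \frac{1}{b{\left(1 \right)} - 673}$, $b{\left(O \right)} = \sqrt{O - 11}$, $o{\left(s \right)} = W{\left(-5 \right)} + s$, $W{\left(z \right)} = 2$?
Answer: $\frac{- 197165594822 i - 585943397 \sqrt{10}}{1346 \sqrt{10} + 452919 i} \approx -4.3532 \cdot 10^{5} + 0.00010681 i$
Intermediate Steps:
$o{\left(s \right)} = 2 + s$
$b{\left(O \right)} = \sqrt{-11 + O}$
$D = \frac{1}{-673 + i \sqrt{10}}$ ($D = \frac{1}{\sqrt{-11 + 1} - 673} = \frac{1}{\sqrt{-10} - 673} = \frac{1}{i \sqrt{10} - 673} = \frac{1}{-673 + i \sqrt{10}} \approx -0.0014859 - 6.982 \cdot 10^{-6} i$)
$r{\left(I \right)} = I \left(-15 + I\right)$ ($r{\left(I \right)} = I \left(I + \left(2 - 17\right)\right) = I \left(I - 15\right) = I \left(-15 + I\right)$)
$K + r{\left(D \right)} = -435322 + \left(- \frac{673}{452939} - \frac{i \sqrt{10}}{452939}\right) \left(-15 - \left(\frac{673}{452939} + \frac{i \sqrt{10}}{452939}\right)\right) = -435322 + \left(- \frac{673}{452939} - \frac{i \sqrt{10}}{452939}\right) \left(- \frac{6794758}{452939} - \frac{i \sqrt{10}}{452939}\right) = -435322 + \left(- \frac{6794758}{452939} - \frac{i \sqrt{10}}{452939}\right) \left(- \frac{673}{452939} - \frac{i \sqrt{10}}{452939}\right)$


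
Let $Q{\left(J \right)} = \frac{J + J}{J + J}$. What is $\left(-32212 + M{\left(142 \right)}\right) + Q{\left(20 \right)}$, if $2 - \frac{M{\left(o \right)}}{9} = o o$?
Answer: $-213669$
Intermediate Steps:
$Q{\left(J \right)} = 1$ ($Q{\left(J \right)} = \frac{2 J}{2 J} = 2 J \frac{1}{2 J} = 1$)
$M{\left(o \right)} = 18 - 9 o^{2}$ ($M{\left(o \right)} = 18 - 9 o o = 18 - 9 o^{2}$)
$\left(-32212 + M{\left(142 \right)}\right) + Q{\left(20 \right)} = \left(-32212 + \left(18 - 9 \cdot 142^{2}\right)\right) + 1 = \left(-32212 + \left(18 - 181476\right)\right) + 1 = \left(-32212 - 181458\right) + 1 = -213670 + 1 = -213669$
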